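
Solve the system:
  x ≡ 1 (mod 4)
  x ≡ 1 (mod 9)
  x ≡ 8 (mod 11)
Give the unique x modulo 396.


Moduli 4, 9, 11 are pairwise coprime; by CRT there is a unique solution modulo M = 4 · 9 · 11 = 396.
Solve pairwise, accumulating the modulus:
  Start with x ≡ 1 (mod 4).
  Combine with x ≡ 1 (mod 9): since gcd(4, 9) = 1, we get a unique residue mod 36.
    Write x = 1 + 4·t and substitute into x ≡ 1 (mod 9): 4·t ≡ 1 − 1 = 0 (mod 9).
    The inverse of 4 mod 9 is 7 (since 4·7 = 28 = 3·9 + 1), so t ≡ 7·0 = 0 ≡ 0 (mod 9).
    Then x = 1 + 4·0 = 1, valid modulo lcm(4, 9) = 36: x ≡ 1 (mod 36).
  Combine with x ≡ 8 (mod 11): since gcd(36, 11) = 1, we get a unique residue mod 396.
    Write x = 1 + 36·t and substitute into x ≡ 8 (mod 11): 36·t ≡ 8 − 1 = 7 (mod 11).
    Reduce coefficients mod 11: 3·t ≡ 7 (mod 11).
    The inverse of 3 mod 11 is 4 (since 3·4 = 12 = 1·11 + 1), so t ≡ 4·7 = 28 ≡ 6 (mod 11).
    Then x = 1 + 36·6 = 217, valid modulo lcm(36, 11) = 396: x ≡ 217 (mod 396).
Verify: 217 mod 4 = 1 ✓, 217 mod 9 = 1 ✓, 217 mod 11 = 8 ✓.

x ≡ 217 (mod 396).


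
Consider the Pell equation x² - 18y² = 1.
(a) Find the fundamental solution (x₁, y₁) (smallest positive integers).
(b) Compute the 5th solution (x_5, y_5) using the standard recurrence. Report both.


Step 1: Find the fundamental solution (x₁, y₁) of x² - 18y² = 1.
  Expand √18 as a continued fraction. a₀ = ⌊√18⌋ = 4; iterate m_{k+1} = d_k·a_k − m_k, d_{k+1} = (18 − m_{k+1}²)/d_k, a_{k+1} = ⌊(a₀ + m_{k+1})/d_{k+1}⌋ (starting m₀ = 0, d₀ = 1), with convergents p_k = a_k·p_{k-1} + p_{k-2}, q_k = a_k·q_{k-1} + q_{k-2} (p₋₁ = 1, q₋₁ = 0):
  k = 0: a₀ = 4; p₀/q₀ = 4/1; p₀² − 18·q₀² = 16 − 18 = -2.
  k = 1: m = 4, d = 2, a = ⌊(4 + 4)/2⌋ = 4; p/q = (4·4 + 1)/(4·1 + 0) = 17/4; p² − 18·q² = 289 − 288 = 1.
  The first convergent with p² − 18·q² = 1 gives the fundamental solution (x₁, y₁) = (17, 4).
Step 2: Apply the recurrence (x_{n+1}, y_{n+1}) = (x₁x_n + 18y₁y_n, x₁y_n + y₁x_n) repeatedly.
  From (x_1, y_1) = (17, 4): x_2 = 17·17 + 18·4·4 = 577; y_2 = 17·4 + 4·17 = 136.
  From (x_2, y_2) = (577, 136): x_3 = 17·577 + 18·4·136 = 19601; y_3 = 17·136 + 4·577 = 4620.
  From (x_3, y_3) = (19601, 4620): x_4 = 17·19601 + 18·4·4620 = 665857; y_4 = 17·4620 + 4·19601 = 156944.
  From (x_4, y_4) = (665857, 156944): x_5 = 17·665857 + 18·4·156944 = 22619537; y_5 = 17·156944 + 4·665857 = 5331476.
Step 3: Verify x_5² - 18·y_5² = 511643454094369 - 511643454094368 = 1 (should be 1). ✓

(x_1, y_1) = (17, 4); (x_5, y_5) = (22619537, 5331476).


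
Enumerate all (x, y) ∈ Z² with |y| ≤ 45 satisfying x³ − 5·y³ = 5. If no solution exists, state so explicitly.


The equation is x³ - 5y³ = 5. For fixed y, x³ = 5·y³ + 5, so a solution requires the RHS to be a perfect cube.
Strategy: iterate y from -45 to 45, compute RHS = 5·y³ + 5, and check whether it is a (positive or negative) perfect cube.
Check small values of y:
  y = 0: RHS = 5 is not a perfect cube.
  y = 1: RHS = 10 is not a perfect cube.
  y = -1: RHS = 0 = (0)³ ⇒ x = 0 works.
  y = 2: RHS = 45 is not a perfect cube.
  y = -2: RHS = -35 is not a perfect cube.
  y = 3: RHS = 140 is not a perfect cube.
  y = -3: RHS = -130 is not a perfect cube.
Continuing the search up to |y| = 45 finds no further solutions beyond those listed.
Collected solutions: (0, -1).

Solutions (with |y| ≤ 45): (0, -1).


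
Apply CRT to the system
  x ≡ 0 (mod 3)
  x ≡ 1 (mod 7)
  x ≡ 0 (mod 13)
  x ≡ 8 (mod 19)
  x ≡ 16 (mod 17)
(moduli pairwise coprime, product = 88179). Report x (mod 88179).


Product of moduli M = 3 · 7 · 13 · 19 · 17 = 88179.
Merge one congruence at a time:
  Start: x ≡ 0 (mod 3).
  Combine with x ≡ 1 (mod 7); new modulus lcm = 21.
    Write x = 0 + 3·t and substitute into x ≡ 1 (mod 7): 3·t ≡ 1 − 0 = 1 (mod 7).
    The inverse of 3 mod 7 is 5 (since 3·5 = 15 = 2·7 + 1), so t ≡ 5·1 = 5 ≡ 5 (mod 7).
    Then x = 0 + 3·5 = 15, valid modulo lcm(3, 7) = 21: x ≡ 15 (mod 21).
  Combine with x ≡ 0 (mod 13); new modulus lcm = 273.
    Write x = 15 + 21·t and substitute into x ≡ 0 (mod 13): 21·t ≡ 0 − 15 = -15 (mod 13).
    Reduce coefficients mod 13: 8·t ≡ 11 (mod 13).
    The inverse of 8 mod 13 is 5 (since 8·5 = 40 = 3·13 + 1), so t ≡ 5·11 = 55 ≡ 3 (mod 13).
    Then x = 15 + 21·3 = 78, valid modulo lcm(21, 13) = 273: x ≡ 78 (mod 273).
  Combine with x ≡ 8 (mod 19); new modulus lcm = 5187.
    Write x = 78 + 273·t and substitute into x ≡ 8 (mod 19): 273·t ≡ 8 − 78 = -70 (mod 19).
    Reduce coefficients mod 19: 7·t ≡ 6 (mod 19).
    The inverse of 7 mod 19 is 11 (since 7·11 = 77 = 4·19 + 1), so t ≡ 11·6 = 66 ≡ 9 (mod 19).
    Then x = 78 + 273·9 = 2535, valid modulo lcm(273, 19) = 5187: x ≡ 2535 (mod 5187).
  Combine with x ≡ 16 (mod 17); new modulus lcm = 88179.
    Write x = 2535 + 5187·t and substitute into x ≡ 16 (mod 17): 5187·t ≡ 16 − 2535 = -2519 (mod 17).
    Reduce coefficients mod 17: 2·t ≡ 14 (mod 17).
    The inverse of 2 mod 17 is 9 (since 2·9 = 18 = 1·17 + 1), so t ≡ 9·14 = 126 ≡ 7 (mod 17).
    Then x = 2535 + 5187·7 = 38844, valid modulo lcm(5187, 17) = 88179: x ≡ 38844 (mod 88179).
Verify against each original: 38844 mod 3 = 0, 38844 mod 7 = 1, 38844 mod 13 = 0, 38844 mod 19 = 8, 38844 mod 17 = 16.

x ≡ 38844 (mod 88179).


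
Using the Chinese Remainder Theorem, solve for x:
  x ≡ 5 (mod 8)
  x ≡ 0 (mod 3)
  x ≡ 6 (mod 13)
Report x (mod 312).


Moduli 8, 3, 13 are pairwise coprime; by CRT there is a unique solution modulo M = 8 · 3 · 13 = 312.
Solve pairwise, accumulating the modulus:
  Start with x ≡ 5 (mod 8).
  Combine with x ≡ 0 (mod 3): since gcd(8, 3) = 1, we get a unique residue mod 24.
    Write x = 5 + 8·t and substitute into x ≡ 0 (mod 3): 8·t ≡ 0 − 5 = -5 (mod 3).
    Reduce coefficients mod 3: 2·t ≡ 1 (mod 3).
    The inverse of 2 mod 3 is 2 (since 2·2 = 4 = 1·3 + 1), so t ≡ 2·1 = 2 ≡ 2 (mod 3).
    Then x = 5 + 8·2 = 21, valid modulo lcm(8, 3) = 24: x ≡ 21 (mod 24).
  Combine with x ≡ 6 (mod 13): since gcd(24, 13) = 1, we get a unique residue mod 312.
    Write x = 21 + 24·t and substitute into x ≡ 6 (mod 13): 24·t ≡ 6 − 21 = -15 (mod 13).
    Reduce coefficients mod 13: 11·t ≡ 11 (mod 13).
    The inverse of 11 mod 13 is 6 (since 11·6 = 66 = 5·13 + 1), so t ≡ 6·11 = 66 ≡ 1 (mod 13).
    Then x = 21 + 24·1 = 45, valid modulo lcm(24, 13) = 312: x ≡ 45 (mod 312).
Verify: 45 mod 8 = 5 ✓, 45 mod 3 = 0 ✓, 45 mod 13 = 6 ✓.

x ≡ 45 (mod 312).


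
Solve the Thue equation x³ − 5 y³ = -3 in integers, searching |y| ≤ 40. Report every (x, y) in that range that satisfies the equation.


The equation is x³ - 5y³ = -3. For fixed y, x³ = 5·y³ − 3, so a solution requires the RHS to be a perfect cube.
Strategy: iterate y from -40 to 40, compute RHS = 5·y³ − 3, and check whether it is a (positive or negative) perfect cube.
Check small values of y:
  y = 0: RHS = -3 is not a perfect cube.
  y = 1: RHS = 2 is not a perfect cube.
  y = -1: RHS = -8 = (-2)³ ⇒ x = -2 works.
  y = 2: RHS = 37 is not a perfect cube.
  y = -2: RHS = -43 is not a perfect cube.
  y = 3: RHS = 132 is not a perfect cube.
  y = -3: RHS = -138 is not a perfect cube.
Continuing the search up to |y| = 40 finds no further solutions beyond those listed.
Collected solutions: (-2, -1).

Solutions (with |y| ≤ 40): (-2, -1).


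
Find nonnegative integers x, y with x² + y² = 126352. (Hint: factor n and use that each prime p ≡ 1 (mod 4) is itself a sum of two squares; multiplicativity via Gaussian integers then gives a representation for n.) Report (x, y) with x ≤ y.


Step 1: Factor n = 126352 = 2^4 · 53 · 149.
Step 2: Check the mod-4 condition on each prime factor: 2 = 2 (special); 53 ≡ 1 (mod 4), exponent 1; 149 ≡ 1 (mod 4), exponent 1.
All primes ≡ 3 (mod 4) appear to even exponent (or don't appear), so by the two-squares theorem n IS expressible as a sum of two squares.
Step 3: Build a representation. Group n = k² · m with k = 4 and m = 53 · 149 = 7897 (a product of primes ≡ 1 (mod 4)); a representation of m scales to one of n via (k·x)² + (k·y)² = k²(x² + y²). Each prime p ≡ 1 (mod 4) is itself a sum of two squares; find a² by testing p − a² for a perfect square:
  53: 53 − 1² = 52, 53 − 2² = 49 = 7² ⇒ 53 = 2² + 7².
  149: 149 − 1² = 148, 149 − 2² = 145, 149 − 3² = 140, 149 − 4² = 133, 149 − 5² = 124, 149 − 6² = 113, 149 − 7² = 100 = 10² ⇒ 149 = 7² + 10².
  Combine using the Brahmagupta–Fibonacci identity (a² + b²)(c² + d²) = (ac − bd)² + (ad + bc)² = (ac + bd)² + (ad − bc)²:
  53 · 149 = 7897: from (2² + 7²)(7² + 10²), take (2·7 − 7·10, 2·10 + 7·7) = (14 − 70, 20 + 49) = (-56, 69); dropping signs (only squares matter) gives (56, 69); check 56² + 69² = 3136 + 4761 = 7897 ✓.
  Scale by k = 4: (4·56, 4·69) = (224, 276).
Step 4: Order so x ≤ y and verify: 224² + 276² = 50176 + 76176 = 126352 = n. ✓

n = 126352 = 224² + 276² (one valid representation with x ≤ y).


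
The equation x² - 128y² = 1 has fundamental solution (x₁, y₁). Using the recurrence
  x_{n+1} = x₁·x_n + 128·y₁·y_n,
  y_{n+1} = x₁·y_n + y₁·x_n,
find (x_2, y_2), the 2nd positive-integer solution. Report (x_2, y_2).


Step 1: Find the fundamental solution (x₁, y₁) of x² - 128y² = 1.
  Expand √128 as a continued fraction. a₀ = ⌊√128⌋ = 11; iterate m_{k+1} = d_k·a_k − m_k, d_{k+1} = (128 − m_{k+1}²)/d_k, a_{k+1} = ⌊(a₀ + m_{k+1})/d_{k+1}⌋ (starting m₀ = 0, d₀ = 1), with convergents p_k = a_k·p_{k-1} + p_{k-2}, q_k = a_k·q_{k-1} + q_{k-2} (p₋₁ = 1, q₋₁ = 0):
  k = 0: a₀ = 11; p₀/q₀ = 11/1; p₀² − 128·q₀² = 121 − 128 = -7.
  k = 1: m = 11, d = 7, a = ⌊(11 + 11)/7⌋ = 3; p/q = (3·11 + 1)/(3·1 + 0) = 34/3; p² − 128·q² = 1156 − 1152 = 4.
  k = 2: m = 10, d = 4, a = ⌊(11 + 10)/4⌋ = 5; p/q = (5·34 + 11)/(5·3 + 1) = 181/16; p² − 128·q² = 32761 − 32768 = -7.
  k = 3: m = 10, d = 7, a = ⌊(11 + 10)/7⌋ = 3; p/q = (3·181 + 34)/(3·16 + 3) = 577/51; p² − 128·q² = 332929 − 332928 = 1.
  The first convergent with p² − 128·q² = 1 gives the fundamental solution (x₁, y₁) = (577, 51).
Step 2: Apply the recurrence (x_{n+1}, y_{n+1}) = (x₁x_n + 128y₁y_n, x₁y_n + y₁x_n) repeatedly.
  From (x_1, y_1) = (577, 51): x_2 = 577·577 + 128·51·51 = 665857; y_2 = 577·51 + 51·577 = 58854.
Step 3: Verify x_2² - 128·y_2² = 443365544449 - 443365544448 = 1 (should be 1). ✓

(x_1, y_1) = (577, 51); (x_2, y_2) = (665857, 58854).


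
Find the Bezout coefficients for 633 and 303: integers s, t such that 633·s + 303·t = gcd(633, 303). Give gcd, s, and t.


Euclidean algorithm on (633, 303) — divide until remainder is 0:
  633 = 2 · 303 + 27
  303 = 11 · 27 + 6
  27 = 4 · 6 + 3
  6 = 2 · 3 + 0
gcd(633, 303) = 3.
Track Bezout coefficients alongside the remainders: start with r₀ = 633 = a·1 + b·0 (s = 1, t = 0) and r₁ = 303 = a·0 + b·1 (s = 0, t = 1); each new remainder r_{k+1} = r_{k-1} − q_k·r_k inherits s_{k+1} = s_{k-1} − q_k·s_k, t_{k+1} = t_{k-1} − q_k·t_k, so r_k = a·s_k + b·t_k at every step:
  q = 2: r = 27, s = 1 − 2·0 = 1, t = 0 − 2·1 = -2  (check: 633·1 + 303·(-2) = 27)
  q = 11: r = 6, s = 0 − 11·1 = -11, t = 1 − 11·(-2) = 23  (check: 633·(-11) + 303·23 = 6)
  q = 4: r = 3, s = 1 − 4·(-11) = 45, t = -2 − 4·23 = -94  (check: 633·45 + 303·(-94) = 3)
The row with r = 3 (the gcd) gives the Bezout coefficients s = 45, t = -94.
Result: 633 · (45) + 303 · (-94) = 3.

gcd(633, 303) = 3; s = 45, t = -94 (check: 633·45 + 303·(-94) = 3).


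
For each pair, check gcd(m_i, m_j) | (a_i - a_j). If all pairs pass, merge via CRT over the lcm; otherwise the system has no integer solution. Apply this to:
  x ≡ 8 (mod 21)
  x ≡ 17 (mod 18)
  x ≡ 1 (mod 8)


Moduli 21, 18, 8 are not pairwise coprime, so CRT works modulo lcm(m_i) when all pairwise compatibility conditions hold.
Pairwise compatibility: gcd(m_i, m_j) must divide a_i - a_j for every pair.
Merge one congruence at a time:
  Start: x ≡ 8 (mod 21).
  Combine with x ≡ 17 (mod 18): gcd(21, 18) = 3; 17 - 8 = 9, which IS divisible by 3, so compatible.
    Write x = 8 + 21·t and substitute into x ≡ 17 (mod 18): 21·t ≡ 17 − 8 = 9 (mod 18).
    Divide the congruence (and modulus) by g = 3: 7·t ≡ 3 (mod 6).
    Reduce coefficients mod 6: 1·t ≡ 3 (mod 6).
    So t ≡ 3 (mod 6).
    Then x = 8 + 21·3 = 71, valid modulo lcm(21, 18) = 126: x ≡ 71 (mod 126).
  Combine with x ≡ 1 (mod 8): gcd(126, 8) = 2; 1 - 71 = -70, which IS divisible by 2, so compatible.
    Write x = 71 + 126·t and substitute into x ≡ 1 (mod 8): 126·t ≡ 1 − 71 = -70 (mod 8).
    Divide the congruence (and modulus) by g = 2: 63·t ≡ -35 (mod 4).
    Reduce coefficients mod 4: 3·t ≡ 1 (mod 4).
    The inverse of 3 mod 4 is 3 (since 3·3 = 9 = 2·4 + 1), so t ≡ 3·1 = 3 ≡ 3 (mod 4).
    Then x = 71 + 126·3 = 449, valid modulo lcm(126, 8) = 504: x ≡ 449 (mod 504).
Verify: 449 mod 21 = 8, 449 mod 18 = 17, 449 mod 8 = 1.

x ≡ 449 (mod 504).


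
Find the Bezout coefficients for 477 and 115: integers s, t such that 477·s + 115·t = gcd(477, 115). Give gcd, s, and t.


Euclidean algorithm on (477, 115) — divide until remainder is 0:
  477 = 4 · 115 + 17
  115 = 6 · 17 + 13
  17 = 1 · 13 + 4
  13 = 3 · 4 + 1
  4 = 4 · 1 + 0
gcd(477, 115) = 1.
Track Bezout coefficients alongside the remainders: start with r₀ = 477 = a·1 + b·0 (s = 1, t = 0) and r₁ = 115 = a·0 + b·1 (s = 0, t = 1); each new remainder r_{k+1} = r_{k-1} − q_k·r_k inherits s_{k+1} = s_{k-1} − q_k·s_k, t_{k+1} = t_{k-1} − q_k·t_k, so r_k = a·s_k + b·t_k at every step:
  q = 4: r = 17, s = 1 − 4·0 = 1, t = 0 − 4·1 = -4  (check: 477·1 + 115·(-4) = 17)
  q = 6: r = 13, s = 0 − 6·1 = -6, t = 1 − 6·(-4) = 25  (check: 477·(-6) + 115·25 = 13)
  q = 1: r = 4, s = 1 − 1·(-6) = 7, t = -4 − 1·25 = -29  (check: 477·7 + 115·(-29) = 4)
  q = 3: r = 1, s = -6 − 3·7 = -27, t = 25 − 3·(-29) = 112  (check: 477·(-27) + 115·112 = 1)
The row with r = 1 (the gcd) gives the Bezout coefficients s = -27, t = 112.
Result: 477 · (-27) + 115 · (112) = 1.

gcd(477, 115) = 1; s = -27, t = 112 (check: 477·(-27) + 115·112 = 1).


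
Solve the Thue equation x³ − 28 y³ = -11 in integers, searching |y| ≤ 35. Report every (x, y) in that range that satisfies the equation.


The equation is x³ - 28y³ = -11. For fixed y, x³ = 28·y³ − 11, so a solution requires the RHS to be a perfect cube.
Strategy: iterate y from -35 to 35, compute RHS = 28·y³ − 11, and check whether it is a (positive or negative) perfect cube.
Check small values of y:
  y = 0: RHS = -11 is not a perfect cube.
  y = 1: RHS = 17 is not a perfect cube.
  y = -1: RHS = -39 is not a perfect cube.
  y = 2: RHS = 213 is not a perfect cube.
  y = -2: RHS = -235 is not a perfect cube.
  y = 3: RHS = 745 is not a perfect cube.
  y = -3: RHS = -767 is not a perfect cube.
Continuing the search up to |y| = 35 finds no solutions either.
No (x, y) in the scanned range satisfies the equation.

No integer solutions with |y| ≤ 35.


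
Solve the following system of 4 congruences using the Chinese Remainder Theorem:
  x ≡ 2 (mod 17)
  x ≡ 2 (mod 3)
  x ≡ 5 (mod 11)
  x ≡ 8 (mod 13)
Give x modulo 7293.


Product of moduli M = 17 · 3 · 11 · 13 = 7293.
Merge one congruence at a time:
  Start: x ≡ 2 (mod 17).
  Combine with x ≡ 2 (mod 3); new modulus lcm = 51.
    Write x = 2 + 17·t and substitute into x ≡ 2 (mod 3): 17·t ≡ 2 − 2 = 0 (mod 3).
    Reduce coefficients mod 3: 2·t ≡ 0 (mod 3).
    The inverse of 2 mod 3 is 2 (since 2·2 = 4 = 1·3 + 1), so t ≡ 2·0 = 0 ≡ 0 (mod 3).
    Then x = 2 + 17·0 = 2, valid modulo lcm(17, 3) = 51: x ≡ 2 (mod 51).
  Combine with x ≡ 5 (mod 11); new modulus lcm = 561.
    Write x = 2 + 51·t and substitute into x ≡ 5 (mod 11): 51·t ≡ 5 − 2 = 3 (mod 11).
    Reduce coefficients mod 11: 7·t ≡ 3 (mod 11).
    The inverse of 7 mod 11 is 8 (since 7·8 = 56 = 5·11 + 1), so t ≡ 8·3 = 24 ≡ 2 (mod 11).
    Then x = 2 + 51·2 = 104, valid modulo lcm(51, 11) = 561: x ≡ 104 (mod 561).
  Combine with x ≡ 8 (mod 13); new modulus lcm = 7293.
    Write x = 104 + 561·t and substitute into x ≡ 8 (mod 13): 561·t ≡ 8 − 104 = -96 (mod 13).
    Reduce coefficients mod 13: 2·t ≡ 8 (mod 13).
    The inverse of 2 mod 13 is 7 (since 2·7 = 14 = 1·13 + 1), so t ≡ 7·8 = 56 ≡ 4 (mod 13).
    Then x = 104 + 561·4 = 2348, valid modulo lcm(561, 13) = 7293: x ≡ 2348 (mod 7293).
Verify against each original: 2348 mod 17 = 2, 2348 mod 3 = 2, 2348 mod 11 = 5, 2348 mod 13 = 8.

x ≡ 2348 (mod 7293).


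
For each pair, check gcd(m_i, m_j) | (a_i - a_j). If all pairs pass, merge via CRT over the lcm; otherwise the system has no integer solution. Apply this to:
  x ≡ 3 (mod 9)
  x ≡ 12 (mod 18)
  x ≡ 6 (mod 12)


Moduli 9, 18, 12 are not pairwise coprime, so CRT works modulo lcm(m_i) when all pairwise compatibility conditions hold.
Pairwise compatibility: gcd(m_i, m_j) must divide a_i - a_j for every pair.
Merge one congruence at a time:
  Start: x ≡ 3 (mod 9).
  Combine with x ≡ 12 (mod 18): gcd(9, 18) = 9; 12 - 3 = 9, which IS divisible by 9, so compatible.
    Write x = 3 + 9·t and substitute into x ≡ 12 (mod 18): 9·t ≡ 12 − 3 = 9 (mod 18).
    Divide the congruence (and modulus) by g = 9: 1·t ≡ 1 (mod 2).
    So t ≡ 1 (mod 2).
    Then x = 3 + 9·1 = 12, valid modulo lcm(9, 18) = 18: x ≡ 12 (mod 18).
  Combine with x ≡ 6 (mod 12): gcd(18, 12) = 6; 6 - 12 = -6, which IS divisible by 6, so compatible.
    Write x = 12 + 18·t and substitute into x ≡ 6 (mod 12): 18·t ≡ 6 − 12 = -6 (mod 12).
    Divide the congruence (and modulus) by g = 6: 3·t ≡ -1 (mod 2).
    Reduce coefficients mod 2: 1·t ≡ 1 (mod 2).
    So t ≡ 1 (mod 2).
    Then x = 12 + 18·1 = 30, valid modulo lcm(18, 12) = 36: x ≡ 30 (mod 36).
Verify: 30 mod 9 = 3, 30 mod 18 = 12, 30 mod 12 = 6.

x ≡ 30 (mod 36).


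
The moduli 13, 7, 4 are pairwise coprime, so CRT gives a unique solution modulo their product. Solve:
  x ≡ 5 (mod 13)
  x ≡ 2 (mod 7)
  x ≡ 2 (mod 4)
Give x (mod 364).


Moduli 13, 7, 4 are pairwise coprime; by CRT there is a unique solution modulo M = 13 · 7 · 4 = 364.
Solve pairwise, accumulating the modulus:
  Start with x ≡ 5 (mod 13).
  Combine with x ≡ 2 (mod 7): since gcd(13, 7) = 1, we get a unique residue mod 91.
    Write x = 5 + 13·t and substitute into x ≡ 2 (mod 7): 13·t ≡ 2 − 5 = -3 (mod 7).
    Reduce coefficients mod 7: 6·t ≡ 4 (mod 7).
    The inverse of 6 mod 7 is 6 (since 6·6 = 36 = 5·7 + 1), so t ≡ 6·4 = 24 ≡ 3 (mod 7).
    Then x = 5 + 13·3 = 44, valid modulo lcm(13, 7) = 91: x ≡ 44 (mod 91).
  Combine with x ≡ 2 (mod 4): since gcd(91, 4) = 1, we get a unique residue mod 364.
    Write x = 44 + 91·t and substitute into x ≡ 2 (mod 4): 91·t ≡ 2 − 44 = -42 (mod 4).
    Reduce coefficients mod 4: 3·t ≡ 2 (mod 4).
    The inverse of 3 mod 4 is 3 (since 3·3 = 9 = 2·4 + 1), so t ≡ 3·2 = 6 ≡ 2 (mod 4).
    Then x = 44 + 91·2 = 226, valid modulo lcm(91, 4) = 364: x ≡ 226 (mod 364).
Verify: 226 mod 13 = 5 ✓, 226 mod 7 = 2 ✓, 226 mod 4 = 2 ✓.

x ≡ 226 (mod 364).


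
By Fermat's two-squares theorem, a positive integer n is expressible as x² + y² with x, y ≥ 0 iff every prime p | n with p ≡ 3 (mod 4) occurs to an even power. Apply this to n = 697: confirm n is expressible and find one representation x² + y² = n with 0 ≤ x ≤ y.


Step 1: Factor n = 697 = 17 · 41.
Step 2: Check the mod-4 condition on each prime factor: 17 ≡ 1 (mod 4), exponent 1; 41 ≡ 1 (mod 4), exponent 1.
All primes ≡ 3 (mod 4) appear to even exponent (or don't appear), so by the two-squares theorem n IS expressible as a sum of two squares.
Step 3: Build a representation. Here n = 17 · 41 is a product of primes ≡ 1 (mod 4). Each prime p ≡ 1 (mod 4) is itself a sum of two squares; find a² by testing p − a² for a perfect square:
  17: 17 − 1² = 16 = 4² ⇒ 17 = 1² + 4².
  41: 41 − 1² = 40, 41 − 2² = 37, 41 − 3² = 32, 41 − 4² = 25 = 5² ⇒ 41 = 4² + 5².
  Combine using the Brahmagupta–Fibonacci identity (a² + b²)(c² + d²) = (ac − bd)² + (ad + bc)² = (ac + bd)² + (ad − bc)²:
  17 · 41 = 697: from (1² + 4²)(4² + 5²), take (1·4 − 4·5, 1·5 + 4·4) = (4 − 20, 5 + 16) = (-16, 21); dropping signs (only squares matter) gives (16, 21); check 16² + 21² = 256 + 441 = 697 ✓.
Step 4: Order so x ≤ y and verify: 16² + 21² = 256 + 441 = 697 = n. ✓

n = 697 = 16² + 21² (one valid representation with x ≤ y).


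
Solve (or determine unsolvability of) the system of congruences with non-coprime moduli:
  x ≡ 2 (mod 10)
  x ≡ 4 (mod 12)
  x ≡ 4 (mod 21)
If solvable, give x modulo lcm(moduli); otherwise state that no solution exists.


Moduli 10, 12, 21 are not pairwise coprime, so CRT works modulo lcm(m_i) when all pairwise compatibility conditions hold.
Pairwise compatibility: gcd(m_i, m_j) must divide a_i - a_j for every pair.
Merge one congruence at a time:
  Start: x ≡ 2 (mod 10).
  Combine with x ≡ 4 (mod 12): gcd(10, 12) = 2; 4 - 2 = 2, which IS divisible by 2, so compatible.
    Write x = 2 + 10·t and substitute into x ≡ 4 (mod 12): 10·t ≡ 4 − 2 = 2 (mod 12).
    Divide the congruence (and modulus) by g = 2: 5·t ≡ 1 (mod 6).
    The inverse of 5 mod 6 is 5 (since 5·5 = 25 = 4·6 + 1), so t ≡ 5·1 = 5 ≡ 5 (mod 6).
    Then x = 2 + 10·5 = 52, valid modulo lcm(10, 12) = 60: x ≡ 52 (mod 60).
  Combine with x ≡ 4 (mod 21): gcd(60, 21) = 3; 4 - 52 = -48, which IS divisible by 3, so compatible.
    Write x = 52 + 60·t and substitute into x ≡ 4 (mod 21): 60·t ≡ 4 − 52 = -48 (mod 21).
    Divide the congruence (and modulus) by g = 3: 20·t ≡ -16 (mod 7).
    Reduce coefficients mod 7: 6·t ≡ 5 (mod 7).
    The inverse of 6 mod 7 is 6 (since 6·6 = 36 = 5·7 + 1), so t ≡ 6·5 = 30 ≡ 2 (mod 7).
    Then x = 52 + 60·2 = 172, valid modulo lcm(60, 21) = 420: x ≡ 172 (mod 420).
Verify: 172 mod 10 = 2, 172 mod 12 = 4, 172 mod 21 = 4.

x ≡ 172 (mod 420).


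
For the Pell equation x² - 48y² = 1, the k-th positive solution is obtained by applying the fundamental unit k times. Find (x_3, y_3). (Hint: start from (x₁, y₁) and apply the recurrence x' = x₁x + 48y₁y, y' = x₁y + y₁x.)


Step 1: Find the fundamental solution (x₁, y₁) of x² - 48y² = 1.
  Expand √48 as a continued fraction. a₀ = ⌊√48⌋ = 6; iterate m_{k+1} = d_k·a_k − m_k, d_{k+1} = (48 − m_{k+1}²)/d_k, a_{k+1} = ⌊(a₀ + m_{k+1})/d_{k+1}⌋ (starting m₀ = 0, d₀ = 1), with convergents p_k = a_k·p_{k-1} + p_{k-2}, q_k = a_k·q_{k-1} + q_{k-2} (p₋₁ = 1, q₋₁ = 0):
  k = 0: a₀ = 6; p₀/q₀ = 6/1; p₀² − 48·q₀² = 36 − 48 = -12.
  k = 1: m = 6, d = 12, a = ⌊(6 + 6)/12⌋ = 1; p/q = (1·6 + 1)/(1·1 + 0) = 7/1; p² − 48·q² = 49 − 48 = 1.
  The first convergent with p² − 48·q² = 1 gives the fundamental solution (x₁, y₁) = (7, 1).
Step 2: Apply the recurrence (x_{n+1}, y_{n+1}) = (x₁x_n + 48y₁y_n, x₁y_n + y₁x_n) repeatedly.
  From (x_1, y_1) = (7, 1): x_2 = 7·7 + 48·1·1 = 97; y_2 = 7·1 + 1·7 = 14.
  From (x_2, y_2) = (97, 14): x_3 = 7·97 + 48·1·14 = 1351; y_3 = 7·14 + 1·97 = 195.
Step 3: Verify x_3² - 48·y_3² = 1825201 - 1825200 = 1 (should be 1). ✓

(x_1, y_1) = (7, 1); (x_3, y_3) = (1351, 195).


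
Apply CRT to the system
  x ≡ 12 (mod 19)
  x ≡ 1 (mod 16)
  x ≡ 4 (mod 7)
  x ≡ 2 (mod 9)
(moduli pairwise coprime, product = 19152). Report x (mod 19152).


Product of moduli M = 19 · 16 · 7 · 9 = 19152.
Merge one congruence at a time:
  Start: x ≡ 12 (mod 19).
  Combine with x ≡ 1 (mod 16); new modulus lcm = 304.
    Write x = 12 + 19·t and substitute into x ≡ 1 (mod 16): 19·t ≡ 1 − 12 = -11 (mod 16).
    Reduce coefficients mod 16: 3·t ≡ 5 (mod 16).
    The inverse of 3 mod 16 is 11 (since 3·11 = 33 = 2·16 + 1), so t ≡ 11·5 = 55 ≡ 7 (mod 16).
    Then x = 12 + 19·7 = 145, valid modulo lcm(19, 16) = 304: x ≡ 145 (mod 304).
  Combine with x ≡ 4 (mod 7); new modulus lcm = 2128.
    Write x = 145 + 304·t and substitute into x ≡ 4 (mod 7): 304·t ≡ 4 − 145 = -141 (mod 7).
    Reduce coefficients mod 7: 3·t ≡ 6 (mod 7).
    The inverse of 3 mod 7 is 5 (since 3·5 = 15 = 2·7 + 1), so t ≡ 5·6 = 30 ≡ 2 (mod 7).
    Then x = 145 + 304·2 = 753, valid modulo lcm(304, 7) = 2128: x ≡ 753 (mod 2128).
  Combine with x ≡ 2 (mod 9); new modulus lcm = 19152.
    Write x = 753 + 2128·t and substitute into x ≡ 2 (mod 9): 2128·t ≡ 2 − 753 = -751 (mod 9).
    Reduce coefficients mod 9: 4·t ≡ 5 (mod 9).
    The inverse of 4 mod 9 is 7 (since 4·7 = 28 = 3·9 + 1), so t ≡ 7·5 = 35 ≡ 8 (mod 9).
    Then x = 753 + 2128·8 = 17777, valid modulo lcm(2128, 9) = 19152: x ≡ 17777 (mod 19152).
Verify against each original: 17777 mod 19 = 12, 17777 mod 16 = 1, 17777 mod 7 = 4, 17777 mod 9 = 2.

x ≡ 17777 (mod 19152).


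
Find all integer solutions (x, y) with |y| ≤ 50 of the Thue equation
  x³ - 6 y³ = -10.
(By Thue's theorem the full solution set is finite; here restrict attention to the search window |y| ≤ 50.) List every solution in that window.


The equation is x³ - 6y³ = -10. For fixed y, x³ = 6·y³ − 10, so a solution requires the RHS to be a perfect cube.
Strategy: iterate y from -50 to 50, compute RHS = 6·y³ − 10, and check whether it is a (positive or negative) perfect cube.
Check small values of y:
  y = 0: RHS = -10 is not a perfect cube.
  y = 1: RHS = -4 is not a perfect cube.
  y = -1: RHS = -16 is not a perfect cube.
  y = 2: RHS = 38 is not a perfect cube.
  y = -2: RHS = -58 is not a perfect cube.
  y = 3: RHS = 152 is not a perfect cube.
  y = -3: RHS = -172 is not a perfect cube.
Continuing the search up to |y| = 50 finds no solutions either.
No (x, y) in the scanned range satisfies the equation.

No integer solutions with |y| ≤ 50.


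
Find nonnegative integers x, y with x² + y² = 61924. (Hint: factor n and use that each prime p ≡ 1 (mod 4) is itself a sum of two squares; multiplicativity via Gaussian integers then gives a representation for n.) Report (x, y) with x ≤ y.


Step 1: Factor n = 61924 = 2^2 · 113 · 137.
Step 2: Check the mod-4 condition on each prime factor: 2 = 2 (special); 113 ≡ 1 (mod 4), exponent 1; 137 ≡ 1 (mod 4), exponent 1.
All primes ≡ 3 (mod 4) appear to even exponent (or don't appear), so by the two-squares theorem n IS expressible as a sum of two squares.
Step 3: Build a representation. Group n = k² · m with k = 2 and m = 113 · 137 = 15481 (a product of primes ≡ 1 (mod 4)); a representation of m scales to one of n via (k·x)² + (k·y)² = k²(x² + y²). Each prime p ≡ 1 (mod 4) is itself a sum of two squares; find a² by testing p − a² for a perfect square:
  113: 113 − 1² = 112, 113 − 2² = 109, 113 − 3² = 104, 113 − 4² = 97, 113 − 5² = 88, 113 − 6² = 77, 113 − 7² = 64 = 8² ⇒ 113 = 7² + 8².
  137: 137 − 1² = 136, 137 − 2² = 133, 137 − 3² = 128, 137 − 4² = 121 = 11² ⇒ 137 = 4² + 11².
  Combine using the Brahmagupta–Fibonacci identity (a² + b²)(c² + d²) = (ac − bd)² + (ad + bc)² = (ac + bd)² + (ad − bc)²:
  113 · 137 = 15481: from (7² + 8²)(4² + 11²), take (7·4 − 8·11, 7·11 + 8·4) = (28 − 88, 77 + 32) = (-60, 109); dropping signs (only squares matter) gives (60, 109); check 60² + 109² = 3600 + 11881 = 15481 ✓.
  Scale by k = 2: (2·60, 2·109) = (120, 218).
Step 4: Order so x ≤ y and verify: 120² + 218² = 14400 + 47524 = 61924 = n. ✓

n = 61924 = 120² + 218² (one valid representation with x ≤ y).


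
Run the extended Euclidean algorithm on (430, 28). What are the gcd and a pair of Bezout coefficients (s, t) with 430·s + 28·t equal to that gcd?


Euclidean algorithm on (430, 28) — divide until remainder is 0:
  430 = 15 · 28 + 10
  28 = 2 · 10 + 8
  10 = 1 · 8 + 2
  8 = 4 · 2 + 0
gcd(430, 28) = 2.
Track Bezout coefficients alongside the remainders: start with r₀ = 430 = a·1 + b·0 (s = 1, t = 0) and r₁ = 28 = a·0 + b·1 (s = 0, t = 1); each new remainder r_{k+1} = r_{k-1} − q_k·r_k inherits s_{k+1} = s_{k-1} − q_k·s_k, t_{k+1} = t_{k-1} − q_k·t_k, so r_k = a·s_k + b·t_k at every step:
  q = 15: r = 10, s = 1 − 15·0 = 1, t = 0 − 15·1 = -15  (check: 430·1 + 28·(-15) = 10)
  q = 2: r = 8, s = 0 − 2·1 = -2, t = 1 − 2·(-15) = 31  (check: 430·(-2) + 28·31 = 8)
  q = 1: r = 2, s = 1 − 1·(-2) = 3, t = -15 − 1·31 = -46  (check: 430·3 + 28·(-46) = 2)
The row with r = 2 (the gcd) gives the Bezout coefficients s = 3, t = -46.
Result: 430 · (3) + 28 · (-46) = 2.

gcd(430, 28) = 2; s = 3, t = -46 (check: 430·3 + 28·(-46) = 2).


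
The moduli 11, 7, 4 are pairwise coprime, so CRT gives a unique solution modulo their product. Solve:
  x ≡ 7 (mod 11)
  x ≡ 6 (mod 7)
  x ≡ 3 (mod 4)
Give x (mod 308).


Moduli 11, 7, 4 are pairwise coprime; by CRT there is a unique solution modulo M = 11 · 7 · 4 = 308.
Solve pairwise, accumulating the modulus:
  Start with x ≡ 7 (mod 11).
  Combine with x ≡ 6 (mod 7): since gcd(11, 7) = 1, we get a unique residue mod 77.
    Write x = 7 + 11·t and substitute into x ≡ 6 (mod 7): 11·t ≡ 6 − 7 = -1 (mod 7).
    Reduce coefficients mod 7: 4·t ≡ 6 (mod 7).
    The inverse of 4 mod 7 is 2 (since 4·2 = 8 = 1·7 + 1), so t ≡ 2·6 = 12 ≡ 5 (mod 7).
    Then x = 7 + 11·5 = 62, valid modulo lcm(11, 7) = 77: x ≡ 62 (mod 77).
  Combine with x ≡ 3 (mod 4): since gcd(77, 4) = 1, we get a unique residue mod 308.
    Write x = 62 + 77·t and substitute into x ≡ 3 (mod 4): 77·t ≡ 3 − 62 = -59 (mod 4).
    Reduce coefficients mod 4: 1·t ≡ 1 (mod 4).
    So t ≡ 1 (mod 4).
    Then x = 62 + 77·1 = 139, valid modulo lcm(77, 4) = 308: x ≡ 139 (mod 308).
Verify: 139 mod 11 = 7 ✓, 139 mod 7 = 6 ✓, 139 mod 4 = 3 ✓.

x ≡ 139 (mod 308).


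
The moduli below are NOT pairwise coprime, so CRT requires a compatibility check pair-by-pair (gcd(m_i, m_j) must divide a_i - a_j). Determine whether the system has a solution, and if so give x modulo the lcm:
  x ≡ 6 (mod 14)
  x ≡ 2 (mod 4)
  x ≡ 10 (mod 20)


Moduli 14, 4, 20 are not pairwise coprime, so CRT works modulo lcm(m_i) when all pairwise compatibility conditions hold.
Pairwise compatibility: gcd(m_i, m_j) must divide a_i - a_j for every pair.
Merge one congruence at a time:
  Start: x ≡ 6 (mod 14).
  Combine with x ≡ 2 (mod 4): gcd(14, 4) = 2; 2 - 6 = -4, which IS divisible by 2, so compatible.
    Write x = 6 + 14·t and substitute into x ≡ 2 (mod 4): 14·t ≡ 2 − 6 = -4 (mod 4).
    Divide the congruence (and modulus) by g = 2: 7·t ≡ -2 (mod 2).
    Reduce coefficients mod 2: 1·t ≡ 0 (mod 2).
    So t ≡ 0 (mod 2).
    Then x = 6 + 14·0 = 6, valid modulo lcm(14, 4) = 28: x ≡ 6 (mod 28).
  Combine with x ≡ 10 (mod 20): gcd(28, 20) = 4; 10 - 6 = 4, which IS divisible by 4, so compatible.
    Write x = 6 + 28·t and substitute into x ≡ 10 (mod 20): 28·t ≡ 10 − 6 = 4 (mod 20).
    Divide the congruence (and modulus) by g = 4: 7·t ≡ 1 (mod 5).
    Reduce coefficients mod 5: 2·t ≡ 1 (mod 5).
    The inverse of 2 mod 5 is 3 (since 2·3 = 6 = 1·5 + 1), so t ≡ 3·1 = 3 ≡ 3 (mod 5).
    Then x = 6 + 28·3 = 90, valid modulo lcm(28, 20) = 140: x ≡ 90 (mod 140).
Verify: 90 mod 14 = 6, 90 mod 4 = 2, 90 mod 20 = 10.

x ≡ 90 (mod 140).


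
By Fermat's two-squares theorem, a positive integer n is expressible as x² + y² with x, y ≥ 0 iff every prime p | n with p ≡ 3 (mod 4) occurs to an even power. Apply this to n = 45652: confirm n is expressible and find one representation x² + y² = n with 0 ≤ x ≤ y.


Step 1: Factor n = 45652 = 2^2 · 101 · 113.
Step 2: Check the mod-4 condition on each prime factor: 2 = 2 (special); 101 ≡ 1 (mod 4), exponent 1; 113 ≡ 1 (mod 4), exponent 1.
All primes ≡ 3 (mod 4) appear to even exponent (or don't appear), so by the two-squares theorem n IS expressible as a sum of two squares.
Step 3: Build a representation. Group n = k² · m with k = 2 and m = 101 · 113 = 11413 (a product of primes ≡ 1 (mod 4)); a representation of m scales to one of n via (k·x)² + (k·y)² = k²(x² + y²). Each prime p ≡ 1 (mod 4) is itself a sum of two squares; find a² by testing p − a² for a perfect square:
  101: 101 − 1² = 100 = 10² ⇒ 101 = 1² + 10².
  113: 113 − 1² = 112, 113 − 2² = 109, 113 − 3² = 104, 113 − 4² = 97, 113 − 5² = 88, 113 − 6² = 77, 113 − 7² = 64 = 8² ⇒ 113 = 7² + 8².
  Combine using the Brahmagupta–Fibonacci identity (a² + b²)(c² + d²) = (ac − bd)² + (ad + bc)² = (ac + bd)² + (ad − bc)²:
  101 · 113 = 11413: from (1² + 10²)(7² + 8²), take (1·7 − 10·8, 1·8 + 10·7) = (7 − 80, 8 + 70) = (-73, 78); dropping signs (only squares matter) gives (73, 78); check 73² + 78² = 5329 + 6084 = 11413 ✓.
  Scale by k = 2: (2·73, 2·78) = (146, 156).
Step 4: Order so x ≤ y and verify: 146² + 156² = 21316 + 24336 = 45652 = n. ✓

n = 45652 = 146² + 156² (one valid representation with x ≤ y).


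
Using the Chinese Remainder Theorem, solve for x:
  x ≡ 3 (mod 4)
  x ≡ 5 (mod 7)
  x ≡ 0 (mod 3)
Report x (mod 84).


Moduli 4, 7, 3 are pairwise coprime; by CRT there is a unique solution modulo M = 4 · 7 · 3 = 84.
Solve pairwise, accumulating the modulus:
  Start with x ≡ 3 (mod 4).
  Combine with x ≡ 5 (mod 7): since gcd(4, 7) = 1, we get a unique residue mod 28.
    Write x = 3 + 4·t and substitute into x ≡ 5 (mod 7): 4·t ≡ 5 − 3 = 2 (mod 7).
    The inverse of 4 mod 7 is 2 (since 4·2 = 8 = 1·7 + 1), so t ≡ 2·2 = 4 ≡ 4 (mod 7).
    Then x = 3 + 4·4 = 19, valid modulo lcm(4, 7) = 28: x ≡ 19 (mod 28).
  Combine with x ≡ 0 (mod 3): since gcd(28, 3) = 1, we get a unique residue mod 84.
    Write x = 19 + 28·t and substitute into x ≡ 0 (mod 3): 28·t ≡ 0 − 19 = -19 (mod 3).
    Reduce coefficients mod 3: 1·t ≡ 2 (mod 3).
    So t ≡ 2 (mod 3).
    Then x = 19 + 28·2 = 75, valid modulo lcm(28, 3) = 84: x ≡ 75 (mod 84).
Verify: 75 mod 4 = 3 ✓, 75 mod 7 = 5 ✓, 75 mod 3 = 0 ✓.

x ≡ 75 (mod 84).


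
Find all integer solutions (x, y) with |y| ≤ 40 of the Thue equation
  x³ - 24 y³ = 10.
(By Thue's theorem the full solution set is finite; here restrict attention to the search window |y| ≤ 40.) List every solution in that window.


The equation is x³ - 24y³ = 10. For fixed y, x³ = 24·y³ + 10, so a solution requires the RHS to be a perfect cube.
Strategy: iterate y from -40 to 40, compute RHS = 24·y³ + 10, and check whether it is a (positive or negative) perfect cube.
Check small values of y:
  y = 0: RHS = 10 is not a perfect cube.
  y = 1: RHS = 34 is not a perfect cube.
  y = -1: RHS = -14 is not a perfect cube.
  y = 2: RHS = 202 is not a perfect cube.
  y = -2: RHS = -182 is not a perfect cube.
  y = 3: RHS = 658 is not a perfect cube.
  y = -3: RHS = -638 is not a perfect cube.
Continuing the search up to |y| = 40 finds no solutions either.
No (x, y) in the scanned range satisfies the equation.

No integer solutions with |y| ≤ 40.


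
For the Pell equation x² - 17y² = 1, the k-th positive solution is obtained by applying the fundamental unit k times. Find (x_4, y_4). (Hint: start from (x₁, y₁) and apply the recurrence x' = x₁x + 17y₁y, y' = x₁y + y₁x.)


Step 1: Find the fundamental solution (x₁, y₁) of x² - 17y² = 1.
  Expand √17 as a continued fraction. a₀ = ⌊√17⌋ = 4; iterate m_{k+1} = d_k·a_k − m_k, d_{k+1} = (17 − m_{k+1}²)/d_k, a_{k+1} = ⌊(a₀ + m_{k+1})/d_{k+1}⌋ (starting m₀ = 0, d₀ = 1), with convergents p_k = a_k·p_{k-1} + p_{k-2}, q_k = a_k·q_{k-1} + q_{k-2} (p₋₁ = 1, q₋₁ = 0):
  k = 0: a₀ = 4; p₀/q₀ = 4/1; p₀² − 17·q₀² = 16 − 17 = -1.
  k = 1: m = 4, d = 1, a = ⌊(4 + 4)/1⌋ = 8; p/q = (8·4 + 1)/(8·1 + 0) = 33/8; p² − 17·q² = 1089 − 1088 = 1.
  The first convergent with p² − 17·q² = 1 gives the fundamental solution (x₁, y₁) = (33, 8).
Step 2: Apply the recurrence (x_{n+1}, y_{n+1}) = (x₁x_n + 17y₁y_n, x₁y_n + y₁x_n) repeatedly.
  From (x_1, y_1) = (33, 8): x_2 = 33·33 + 17·8·8 = 2177; y_2 = 33·8 + 8·33 = 528.
  From (x_2, y_2) = (2177, 528): x_3 = 33·2177 + 17·8·528 = 143649; y_3 = 33·528 + 8·2177 = 34840.
  From (x_3, y_3) = (143649, 34840): x_4 = 33·143649 + 17·8·34840 = 9478657; y_4 = 33·34840 + 8·143649 = 2298912.
Step 3: Verify x_4² - 17·y_4² = 89844938523649 - 89844938523648 = 1 (should be 1). ✓

(x_1, y_1) = (33, 8); (x_4, y_4) = (9478657, 2298912).


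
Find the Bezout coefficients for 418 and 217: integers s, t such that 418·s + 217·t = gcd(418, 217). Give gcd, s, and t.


Euclidean algorithm on (418, 217) — divide until remainder is 0:
  418 = 1 · 217 + 201
  217 = 1 · 201 + 16
  201 = 12 · 16 + 9
  16 = 1 · 9 + 7
  9 = 1 · 7 + 2
  7 = 3 · 2 + 1
  2 = 2 · 1 + 0
gcd(418, 217) = 1.
Track Bezout coefficients alongside the remainders: start with r₀ = 418 = a·1 + b·0 (s = 1, t = 0) and r₁ = 217 = a·0 + b·1 (s = 0, t = 1); each new remainder r_{k+1} = r_{k-1} − q_k·r_k inherits s_{k+1} = s_{k-1} − q_k·s_k, t_{k+1} = t_{k-1} − q_k·t_k, so r_k = a·s_k + b·t_k at every step:
  q = 1: r = 201, s = 1 − 1·0 = 1, t = 0 − 1·1 = -1  (check: 418·1 + 217·(-1) = 201)
  q = 1: r = 16, s = 0 − 1·1 = -1, t = 1 − 1·(-1) = 2  (check: 418·(-1) + 217·2 = 16)
  q = 12: r = 9, s = 1 − 12·(-1) = 13, t = -1 − 12·2 = -25  (check: 418·13 + 217·(-25) = 9)
  q = 1: r = 7, s = -1 − 1·13 = -14, t = 2 − 1·(-25) = 27  (check: 418·(-14) + 217·27 = 7)
  q = 1: r = 2, s = 13 − 1·(-14) = 27, t = -25 − 1·27 = -52  (check: 418·27 + 217·(-52) = 2)
  q = 3: r = 1, s = -14 − 3·27 = -95, t = 27 − 3·(-52) = 183  (check: 418·(-95) + 217·183 = 1)
The row with r = 1 (the gcd) gives the Bezout coefficients s = -95, t = 183.
Result: 418 · (-95) + 217 · (183) = 1.

gcd(418, 217) = 1; s = -95, t = 183 (check: 418·(-95) + 217·183 = 1).


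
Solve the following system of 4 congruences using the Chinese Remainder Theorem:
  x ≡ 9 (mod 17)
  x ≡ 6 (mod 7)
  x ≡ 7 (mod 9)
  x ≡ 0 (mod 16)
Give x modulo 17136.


Product of moduli M = 17 · 7 · 9 · 16 = 17136.
Merge one congruence at a time:
  Start: x ≡ 9 (mod 17).
  Combine with x ≡ 6 (mod 7); new modulus lcm = 119.
    Write x = 9 + 17·t and substitute into x ≡ 6 (mod 7): 17·t ≡ 6 − 9 = -3 (mod 7).
    Reduce coefficients mod 7: 3·t ≡ 4 (mod 7).
    The inverse of 3 mod 7 is 5 (since 3·5 = 15 = 2·7 + 1), so t ≡ 5·4 = 20 ≡ 6 (mod 7).
    Then x = 9 + 17·6 = 111, valid modulo lcm(17, 7) = 119: x ≡ 111 (mod 119).
  Combine with x ≡ 7 (mod 9); new modulus lcm = 1071.
    Write x = 111 + 119·t and substitute into x ≡ 7 (mod 9): 119·t ≡ 7 − 111 = -104 (mod 9).
    Reduce coefficients mod 9: 2·t ≡ 4 (mod 9).
    The inverse of 2 mod 9 is 5 (since 2·5 = 10 = 1·9 + 1), so t ≡ 5·4 = 20 ≡ 2 (mod 9).
    Then x = 111 + 119·2 = 349, valid modulo lcm(119, 9) = 1071: x ≡ 349 (mod 1071).
  Combine with x ≡ 0 (mod 16); new modulus lcm = 17136.
    Write x = 349 + 1071·t and substitute into x ≡ 0 (mod 16): 1071·t ≡ 0 − 349 = -349 (mod 16).
    Reduce coefficients mod 16: 15·t ≡ 3 (mod 16).
    The inverse of 15 mod 16 is 15 (since 15·15 = 225 = 14·16 + 1), so t ≡ 15·3 = 45 ≡ 13 (mod 16).
    Then x = 349 + 1071·13 = 14272, valid modulo lcm(1071, 16) = 17136: x ≡ 14272 (mod 17136).
Verify against each original: 14272 mod 17 = 9, 14272 mod 7 = 6, 14272 mod 9 = 7, 14272 mod 16 = 0.

x ≡ 14272 (mod 17136).


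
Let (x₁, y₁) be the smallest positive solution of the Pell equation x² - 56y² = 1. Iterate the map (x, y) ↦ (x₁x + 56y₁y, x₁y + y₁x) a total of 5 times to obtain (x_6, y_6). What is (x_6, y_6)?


Step 1: Find the fundamental solution (x₁, y₁) of x² - 56y² = 1.
  Expand √56 as a continued fraction. a₀ = ⌊√56⌋ = 7; iterate m_{k+1} = d_k·a_k − m_k, d_{k+1} = (56 − m_{k+1}²)/d_k, a_{k+1} = ⌊(a₀ + m_{k+1})/d_{k+1}⌋ (starting m₀ = 0, d₀ = 1), with convergents p_k = a_k·p_{k-1} + p_{k-2}, q_k = a_k·q_{k-1} + q_{k-2} (p₋₁ = 1, q₋₁ = 0):
  k = 0: a₀ = 7; p₀/q₀ = 7/1; p₀² − 56·q₀² = 49 − 56 = -7.
  k = 1: m = 7, d = 7, a = ⌊(7 + 7)/7⌋ = 2; p/q = (2·7 + 1)/(2·1 + 0) = 15/2; p² − 56·q² = 225 − 224 = 1.
  The first convergent with p² − 56·q² = 1 gives the fundamental solution (x₁, y₁) = (15, 2).
Step 2: Apply the recurrence (x_{n+1}, y_{n+1}) = (x₁x_n + 56y₁y_n, x₁y_n + y₁x_n) repeatedly.
  From (x_1, y_1) = (15, 2): x_2 = 15·15 + 56·2·2 = 449; y_2 = 15·2 + 2·15 = 60.
  From (x_2, y_2) = (449, 60): x_3 = 15·449 + 56·2·60 = 13455; y_3 = 15·60 + 2·449 = 1798.
  From (x_3, y_3) = (13455, 1798): x_4 = 15·13455 + 56·2·1798 = 403201; y_4 = 15·1798 + 2·13455 = 53880.
  From (x_4, y_4) = (403201, 53880): x_5 = 15·403201 + 56·2·53880 = 12082575; y_5 = 15·53880 + 2·403201 = 1614602.
  From (x_5, y_5) = (12082575, 1614602): x_6 = 15·12082575 + 56·2·1614602 = 362074049; y_6 = 15·1614602 + 2·12082575 = 48384180.
Step 3: Verify x_6² - 56·y_6² = 131097616959254401 - 131097616959254400 = 1 (should be 1). ✓

(x_1, y_1) = (15, 2); (x_6, y_6) = (362074049, 48384180).
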